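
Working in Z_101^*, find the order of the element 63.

100

Since 63 ∈ (Z/101Z)^×, its order divides φ(101) = 101 − 1 = 100 = 2^2 · 5^2.
Divisors of 100: 1, 2, 4, 5, 10, 20, 25, 50, 100.
Test each divisor d:
63^1 ≡ 63 (mod 101)
63^2 ≡ 30 (mod 101)
63^4 ≡ 92 (mod 101)
63^5 ≡ 39 (mod 101)
63^10 ≡ 6 (mod 101)
63^20 ≡ 36 (mod 101)
63^25 ≡ 91 (mod 101)
63^50 ≡ 100 (mod 101)
63^100 ≡ 1 (mod 101) ✓
The smallest such exponent is 100, so the order of 63 is 100.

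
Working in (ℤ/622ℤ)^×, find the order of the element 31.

310

The order of 31 must divide φ(622) = φ(2)·φ(311) = 1·310 = 310 = 2 · 5 · 31.
Divisors of 310: 1, 2, 5, 10, 31, 62, 155, 310.
Check 31^d mod 622 for each divisor in increasing order:
31^1 ≡ 31 (mod 622)
31^2 ≡ 339 (mod 622)
31^5 ≡ 357 (mod 622)
31^10 ≡ 561 (mod 622)
31^31 ≡ 275 (mod 622)
31^62 ≡ 363 (mod 622)
31^155 ≡ 621 (mod 622)
31^310 ≡ 1 (mod 622) ✓
Therefore the multiplicative order of 31 modulo 622 is 310.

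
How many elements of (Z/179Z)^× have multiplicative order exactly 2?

φ(179) = 179 − 1 = 178 = 2 · 89.
Since (Z/179Z)^× is cyclic of order 178, the number of elements of order d is φ(d) when d | 178 and 0 otherwise.
2 | 178, and φ(2) = 2 − 1 = 1.

1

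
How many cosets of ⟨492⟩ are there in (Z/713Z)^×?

By Lagrange's theorem, ord_713(492) divides φ(713) = φ(23·31) = (23−1)·(31−1) = 22·30 = 660 = 2^2 · 3 · 5 · 11.
Divisors of 660: 1, 2, 3, 4, 5, 6, 10, 11, 12, 15, 20, 22, 30, 33, 44, 55, 60, 66, 110, 132, 165, 220, 330, 660.
Evaluate successive powers at the divisors of 660:
492^1 ≡ 492 (mod 713)
492^2 ≡ 357 (mod 713)
492^3 ≡ 246 (mod 713)
492^4 ≡ 535 (mod 713)
492^5 ≡ 123 (mod 713)
492^6 ≡ 624 (mod 713)
492^10 ≡ 156 (mod 713)
492^11 ≡ 461 (mod 713)
492^12 ≡ 78 (mod 713)
492^15 ≡ 650 (mod 713)
492^20 ≡ 94 (mod 713)
492^22 ≡ 47 (mod 713)
492^30 ≡ 404 (mod 713)
492^33 ≡ 277 (mod 713)
492^44 ≡ 70 (mod 713)
492^55 ≡ 185 (mod 713)
492^60 ≡ 652 (mod 713)
492^66 ≡ 438 (mod 713)
492^110 ≡ 1 (mod 713) ✓
So ord_713(492) = 110, hence |⟨492⟩| = 110.
Index = |(Z/713Z)^×| / |⟨492⟩| = 660 / 110 = 6.

6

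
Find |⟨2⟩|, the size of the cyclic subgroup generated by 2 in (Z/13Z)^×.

By Lagrange's theorem, ord_13(2) divides φ(13) = 13 − 1 = 12 = 2^2 · 3.
Divisors of 12: 1, 2, 3, 4, 6, 12.
Compute 2^d (mod 13) for the divisors d until we hit 1:
2^1 ≡ 2 (mod 13)
2^2 ≡ 4 (mod 13)
2^3 ≡ 8 (mod 13)
2^4 ≡ 3 (mod 13)
2^6 ≡ 12 (mod 13)
2^12 ≡ 1 (mod 13) ✓
Therefore the multiplicative order of 2 modulo 13 is 12.

12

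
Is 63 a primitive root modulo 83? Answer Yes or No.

φ(83) = 83 − 1 = 82 = 2 · 41.
An element g generates (Z/83Z)^× iff g^(82/q) ≢ 1 (mod 83) for each prime q ∈ {2, 41}.
63^41 ≡ 1 (mod 83)  [q = 2: ≡ 1 ✗]
63^2 ≡ 68 (mod 83)  [q = 41: ≢ 1 ✓]
Since 63^41 ≡ 1, the order of 63 divides 41 < 82, so 63 is not a primitive root.

No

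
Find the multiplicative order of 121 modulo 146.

36

The order of 121 must divide φ(146) = φ(2)·φ(73) = 1·72 = 72 = 2^3 · 3^2.
Divisors of 72: 1, 2, 3, 4, 6, 8, 9, 12, 18, 24, 36, 72.
Test each divisor d:
121^1 ≡ 121
121^2 ≡ 41
121^3 ≡ 143
121^4 ≡ 75
121^6 ≡ 9
121^8 ≡ 77
121^9 ≡ 119
121^12 ≡ 81
121^18 ≡ 145
121^24 ≡ 137
121^36 ≡ 1
The smallest such exponent is 36, so the order of 121 is 36.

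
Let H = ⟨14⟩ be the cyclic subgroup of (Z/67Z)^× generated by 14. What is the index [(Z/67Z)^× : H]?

6

The order of 14 must divide φ(67) = 67 − 1 = 66 = 2 · 3 · 11.
Divisors of 66: 1, 2, 3, 6, 11, 22, 33, 66.
Evaluate successive powers at the divisors of 66:
14^1 ≡ 14 (mod 67)
14^2 ≡ 62 (mod 67)
14^3 ≡ 64 (mod 67)
14^6 ≡ 9 (mod 67)
14^11 ≡ 1 (mod 67) ✓
Thus |⟨14⟩| = ord(14) = 11.
Index = |(Z/67Z)^×| / |⟨14⟩| = 66 / 11 = 6.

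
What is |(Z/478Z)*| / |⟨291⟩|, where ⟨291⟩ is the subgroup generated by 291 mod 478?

7

The order of 291 must divide φ(478) = φ(2)·φ(239) = 1·238 = 238 = 2 · 7 · 17.
Divisors of 238: 1, 2, 7, 14, 17, 34, 119, 238.
Check 291^d mod 478 for each divisor in increasing order:
291^1 ≡ 291 (mod 478)
291^2 ≡ 75 (mod 478)
291^7 ≡ 407 (mod 478)
291^14 ≡ 261 (mod 478)
291^17 ≡ 477 (mod 478)
291^34 ≡ 1 (mod 478) ✓
Thus |⟨291⟩| = ord(291) = 34.
Index = |(Z/478Z)^×| / |⟨291⟩| = 238 / 34 = 7.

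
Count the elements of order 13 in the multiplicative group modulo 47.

0

φ(47) = 47 − 1 = 46 = 2 · 23.
Since (Z/47Z)^× is cyclic of order 46, the number of elements of order d is φ(d) when d | 46 and 0 otherwise.
Since 13 ∤ 46, the count is 0.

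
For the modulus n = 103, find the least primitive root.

φ(103) = 103 − 1 = 102 = 2 · 3 · 17.
Test candidates g = 2, 3, … against the prime factors q ∈ {2, 3, 17} of φ(103): g is a generator iff g^(102/q) ≢ 1 for every such q.
g = 2: 2^51 ≡ 1 — hits 1, so not a primitive root.
g = 3: 3^51 ≡ 102; 3^34 ≡ 1 — hits 1, so not a primitive root.
g = 4: 4^51 ≡ 1 — hits 1, so not a primitive root.
g = 5: 5^51 ≡ 102; 5^34 ≡ 56; 5^6 ≡ 72 — none is 1, so 5 is a primitive root.
Hence the least primitive root of 103 is 5.

5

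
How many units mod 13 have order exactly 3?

2

φ(13) = 13 − 1 = 12 = 2^2 · 3.
(Z/13Z)^× is cyclic (|G| = 12); a cyclic group of order m has exactly φ(d) elements of each order d | m, and none otherwise.
3 | 12, and φ(3) = 3 − 1 = 2.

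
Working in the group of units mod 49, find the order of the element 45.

42

By Lagrange's theorem, ord_49(45) divides φ(49) = φ(7^2) = 7·(7−1) = 42 = 2 · 3 · 7.
Divisors of 42: 1, 2, 3, 6, 7, 14, 21, 42.
Check 45^d mod 49 for each divisor in increasing order:
45^1 ≡ 45 (mod 49)
45^2 ≡ 16 (mod 49)
45^3 ≡ 34 (mod 49)
45^6 ≡ 29 (mod 49)
45^7 ≡ 31 (mod 49)
45^14 ≡ 30 (mod 49)
45^21 ≡ 48 (mod 49)
45^42 ≡ 1 (mod 49) ✓
Therefore the multiplicative order of 45 modulo 49 is 42.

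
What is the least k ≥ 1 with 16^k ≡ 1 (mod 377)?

The order of 16 must divide φ(377) = φ(13·29) = (13−1)·(29−1) = 12·28 = 336 = 2^4 · 3 · 7.
Divisors of 336: 1, 2, 3, 4, 6, 7, 8, 12, 14, 16, 21, 24, 28, 42, 48, 56, 84, 112, 168, 336.
Evaluate successive powers at the divisors of 336:
16^1 ≡ 16
16^2 ≡ 256
16^3 ≡ 326
16^4 ≡ 315
16^6 ≡ 339
16^7 ≡ 146
16^8 ≡ 74
16^12 ≡ 313
16^14 ≡ 204
16^16 ≡ 198
16^21 ≡ 1
So ord_377(16) = 21.

21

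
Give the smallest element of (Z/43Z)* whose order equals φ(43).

3

φ(43) = 43 − 1 = 42 = 2 · 3 · 7.
g is a primitive root iff g^(42/q) ≢ 1 (mod 43) for each prime q ∈ {2, 3, 7}.
g = 2: 2^21 ≡ 42; 2^14 ≡ 1 — hits 1, so not a primitive root.
g = 3: 3^21 ≡ 42; 3^14 ≡ 36; 3^6 ≡ 41 — none is 1, so 3 is a primitive root.
So 3 is the smallest generator of (Z/43Z)^×.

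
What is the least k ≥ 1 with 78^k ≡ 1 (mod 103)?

ord(78) | φ(103) = 103 − 1 = 102 = 2 · 3 · 17.
Divisors of 102: 1, 2, 3, 6, 17, 34, 51, 102.
Test each divisor d:
78^1 ≡ 78
78^2 ≡ 7
78^3 ≡ 31
78^6 ≡ 34
78^17 ≡ 47
78^34 ≡ 46
78^51 ≡ 102
78^102 ≡ 1
The smallest such exponent is 102, so the order of 78 is 102.

102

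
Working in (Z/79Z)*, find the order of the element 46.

13

Since 46 ∈ (Z/79Z)^×, its order divides φ(79) = 79 − 1 = 78 = 2 · 3 · 13.
Divisors of 78: 1, 2, 3, 6, 13, 26, 39, 78.
Test each divisor d:
46^1 ≡ 46 (mod 79)
46^2 ≡ 62 (mod 79)
46^3 ≡ 8 (mod 79)
46^6 ≡ 64 (mod 79)
46^13 ≡ 1 (mod 79) ✓
So ord_79(46) = 13.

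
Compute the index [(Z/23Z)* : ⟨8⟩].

2

Since 8 ∈ (Z/23Z)^×, its order divides φ(23) = 23 − 1 = 22 = 2 · 11.
Divisors of 22: 1, 2, 11, 22.
Check 8^d mod 23 for each divisor in increasing order:
8^1 ≡ 8 (mod 23)
8^2 ≡ 18 (mod 23)
8^11 ≡ 1 (mod 23) ✓
Thus |⟨8⟩| = ord(8) = 11.
Index = |(Z/23Z)^×| / |⟨8⟩| = 22 / 11 = 2.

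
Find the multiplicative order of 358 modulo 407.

90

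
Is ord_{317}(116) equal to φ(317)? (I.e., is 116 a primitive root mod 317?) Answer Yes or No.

φ(317) = 317 − 1 = 316 = 2^2 · 79.
Test 116^(316/q) mod 317 for each prime factor q of 316:
116^158 ≡ 316 (mod 317)  [q = 2: ≢ 1 ✓]
116^4 ≡ 193 (mod 317)  [q = 79: ≢ 1 ✓]
All checks pass, so 116 has order 316 and is a primitive root modulo 317.

Yes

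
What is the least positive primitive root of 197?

2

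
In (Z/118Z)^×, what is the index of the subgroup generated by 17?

Since 17 ∈ (Z/118Z)^×, its order divides φ(118) = φ(2)·φ(59) = 1·58 = 58 = 2 · 29.
Divisors of 58: 1, 2, 29, 58.
Evaluate successive powers at the divisors of 58:
17^1 ≡ 17
17^2 ≡ 53
17^29 ≡ 1
So ord_118(17) = 29, hence |⟨17⟩| = 29.
[(Z/118Z)^× : ⟨17⟩] = 58/29 = 2.

2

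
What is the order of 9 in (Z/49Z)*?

21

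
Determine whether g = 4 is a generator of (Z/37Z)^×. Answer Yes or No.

φ(37) = 37 − 1 = 36 = 2^2 · 3^2.
It suffices to check that the order of 4 is not a proper divisor of 36: compute 4^(36/q) for q ∈ {2, 3}.
4^18 ≡ 1 (mod 37)  [q = 2: ≡ 1 ✗]
4^12 ≡ 10 (mod 37)  [q = 3: ≢ 1 ✓]
4^18 ≡ 1 shows ord(4) | 18, strictly less than φ(37); not a primitive root.

No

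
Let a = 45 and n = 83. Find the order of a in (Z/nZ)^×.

Since 45 ∈ (Z/83Z)^×, its order divides φ(83) = 83 − 1 = 82 = 2 · 41.
Divisors of 82: 1, 2, 41, 82.
Evaluate successive powers at the divisors of 82:
45^1 ≡ 45 (mod 83)
45^2 ≡ 33 (mod 83)
45^41 ≡ 82 (mod 83)
45^82 ≡ 1 (mod 83) ✓
Therefore the multiplicative order of 45 modulo 83 is 82.

82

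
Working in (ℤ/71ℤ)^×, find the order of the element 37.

ord(37) | φ(71) = 71 − 1 = 70 = 2 · 5 · 7.
Divisors of 70: 1, 2, 5, 7, 10, 14, 35, 70.
Evaluate successive powers at the divisors of 70:
37^1 ≡ 37 (mod 71)
37^2 ≡ 20 (mod 71)
37^5 ≡ 32 (mod 71)
37^7 ≡ 1 (mod 71) ✓
Hence ord(37) = 7.

7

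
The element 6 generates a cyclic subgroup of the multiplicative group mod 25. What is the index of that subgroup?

The order of 6 must divide φ(25) = φ(5^2) = 5·(5−1) = 20 = 2^2 · 5.
Divisors of 20: 1, 2, 4, 5, 10, 20.
Evaluate successive powers at the divisors of 20:
6^1 ≡ 6
6^2 ≡ 11
6^4 ≡ 21
6^5 ≡ 1
Thus |⟨6⟩| = ord(6) = 5.
[(Z/25Z)^× : ⟨6⟩] = 20/5 = 4.

4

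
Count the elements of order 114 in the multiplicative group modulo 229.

36

φ(229) = 229 − 1 = 228 = 2^2 · 3 · 19.
In a cyclic group of order 228, there are φ(d) elements of order d for each divisor d of 228, and zero for non-divisors.
114 = 2 · 3 · 19 divides 228, and φ(114) = 36.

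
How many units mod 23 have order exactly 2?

φ(23) = 23 − 1 = 22 = 2 · 11.
Since (Z/23Z)^× is cyclic of order 22, the number of elements of order d is φ(d) when d | 22 and 0 otherwise.
2 | 22, and φ(2) = 2 − 1 = 1.

1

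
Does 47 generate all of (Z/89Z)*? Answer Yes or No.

No

φ(89) = 89 − 1 = 88 = 2^3 · 11.
An element g generates (Z/89Z)^× iff g^(88/q) ≢ 1 (mod 89) for each prime q ∈ {2, 11}.
47^44 ≡ 1 (mod 89)  [q = 2: ≡ 1 ✗]
47^8 ≡ 32 (mod 89)  [q = 11: ≢ 1 ✓]
The check at q = 2 fails, so 47 generates a proper subgroup.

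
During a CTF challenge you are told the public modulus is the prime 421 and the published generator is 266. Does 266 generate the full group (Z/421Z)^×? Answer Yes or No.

No

φ(421) = 421 − 1 = 420 = 2^2 · 3 · 5 · 7.
Test 266^(420/q) mod 421 for each prime factor q of 420:
266^210 ≡ 1 (mod 421)  [q = 2: ≡ 1 ✗]
266^140 ≡ 400 (mod 421)  [q = 3: ≢ 1 ✓]
266^84 ≡ 252 (mod 421)  [q = 5: ≢ 1 ✓]
266^60 ≡ 75 (mod 421)  [q = 7: ≢ 1 ✓]
266^210 ≡ 1 shows ord(266) | 210, strictly less than φ(421); not a primitive root.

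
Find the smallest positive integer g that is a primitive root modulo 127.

3

φ(127) = 127 − 1 = 126 = 2 · 3^2 · 7.
Test candidates g = 2, 3, … against the prime factors q ∈ {2, 3, 7} of φ(127): g is a generator iff g^(126/q) ≢ 1 for every such q.
g = 2: 2^63 ≡ 1 — hits 1, so not a primitive root.
g = 3: 3^63 ≡ 126; 3^42 ≡ 107; 3^18 ≡ 4 — none is 1, so 3 is a primitive root.
Hence the least primitive root of 127 is 3.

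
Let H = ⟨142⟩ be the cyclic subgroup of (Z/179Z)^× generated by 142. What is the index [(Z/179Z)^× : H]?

2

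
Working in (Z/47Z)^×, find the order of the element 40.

46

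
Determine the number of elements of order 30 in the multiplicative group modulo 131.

0

φ(131) = 131 − 1 = 130 = 2 · 5 · 13.
(Z/131Z)^× is cyclic (|G| = 130); a cyclic group of order m has exactly φ(d) elements of each order d | m, and none otherwise.
Since 30 ∤ 130, the count is 0.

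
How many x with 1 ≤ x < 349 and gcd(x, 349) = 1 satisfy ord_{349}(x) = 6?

2

φ(349) = 349 − 1 = 348 = 2^2 · 3 · 29.
(Z/349Z)^× is cyclic (|G| = 348); a cyclic group of order m has exactly φ(d) elements of each order d | m, and none otherwise.
6 = 2 · 3 divides 348, and φ(6) = 2.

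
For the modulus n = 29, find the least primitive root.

2

φ(29) = 29 − 1 = 28 = 2^2 · 7.
g is a primitive root iff g^(28/q) ≢ 1 (mod 29) for each prime q ∈ {2, 7}.
g = 2: 2^14 ≡ 28; 2^4 ≡ 16 — none is 1, so 2 is a primitive root.
So 2 is the smallest generator of (Z/29Z)^×.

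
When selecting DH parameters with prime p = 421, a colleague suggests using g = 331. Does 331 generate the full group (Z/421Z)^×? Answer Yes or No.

φ(421) = 421 − 1 = 420 = 2^2 · 3 · 5 · 7.
An element g generates (Z/421Z)^× iff g^(420/q) ≢ 1 (mod 421) for each prime q ∈ {2, 3, 5, 7}.
331^210 ≡ 420 (mod 421)  [q = 2: ≢ 1 ✓]
331^140 ≡ 400 (mod 421)  [q = 3: ≢ 1 ✓]
331^84 ≡ 377 (mod 421)  [q = 5: ≢ 1 ✓]
331^60 ≡ 75 (mod 421)  [q = 7: ≢ 1 ✓]
All checks pass, so 331 has order 420 and is a primitive root modulo 421.

Yes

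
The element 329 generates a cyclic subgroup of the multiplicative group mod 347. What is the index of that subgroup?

By Lagrange's theorem, ord_347(329) divides φ(347) = 347 − 1 = 346 = 2 · 173.
Divisors of 346: 1, 2, 173, 346.
Compute 329^d (mod 347) for the divisors d until we hit 1:
329^1 ≡ 329 (mod 347)
329^2 ≡ 324 (mod 347)
329^173 ≡ 1 (mod 347) ✓
Thus |⟨329⟩| = ord(329) = 173.
Index = |(Z/347Z)^×| / |⟨329⟩| = 346 / 173 = 2.

2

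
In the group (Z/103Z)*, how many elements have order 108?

φ(103) = 103 − 1 = 102 = 2 · 3 · 17.
(Z/103Z)^× is cyclic (|G| = 102); a cyclic group of order m has exactly φ(d) elements of each order d | m, and none otherwise.
Since 108 ∤ 102, the count is 0.

0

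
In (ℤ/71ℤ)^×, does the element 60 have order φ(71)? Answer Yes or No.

No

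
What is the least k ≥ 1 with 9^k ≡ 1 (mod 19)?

9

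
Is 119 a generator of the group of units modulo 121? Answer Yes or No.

No

φ(121) = φ(11^2) = 11·(11−1) = 110 = 2 · 5 · 11.
An element g generates (Z/121Z)^× iff g^(110/q) ≢ 1 (mod 121) for each prime q ∈ {2, 5, 11}.
119^55 ≡ 1 (mod 121)  [q = 2: ≡ 1 ✗]
119^22 ≡ 81 (mod 121)  [q = 5: ≢ 1 ✓]
119^10 ≡ 56 (mod 121)  [q = 11: ≢ 1 ✓]
The check at q = 2 fails, so 119 generates a proper subgroup.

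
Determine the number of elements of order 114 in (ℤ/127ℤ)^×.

0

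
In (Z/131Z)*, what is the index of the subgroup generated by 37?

1

Since 37 ∈ (Z/131Z)^×, its order divides φ(131) = 131 − 1 = 130 = 2 · 5 · 13.
Divisors of 130: 1, 2, 5, 10, 13, 26, 65, 130.
Test each divisor d:
37^1 ≡ 37 (mod 131)
37^2 ≡ 59 (mod 131)
37^5 ≡ 24 (mod 131)
37^10 ≡ 52 (mod 131)
37^13 ≡ 70 (mod 131)
37^26 ≡ 53 (mod 131)
37^65 ≡ 130 (mod 131)
37^130 ≡ 1 (mod 131) ✓
Thus |⟨37⟩| = ord(37) = 130.
[(Z/131Z)^× : ⟨37⟩] = 130/130 = 1.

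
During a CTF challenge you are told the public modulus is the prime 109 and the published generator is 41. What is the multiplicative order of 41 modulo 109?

12

By Lagrange's theorem, ord_109(41) divides φ(109) = 109 − 1 = 108 = 2^2 · 3^3.
Divisors of 108: 1, 2, 3, 4, 6, 9, 12, 18, 27, 36, 54, 108.
Check 41^d mod 109 for each divisor in increasing order:
41^1 ≡ 41
41^2 ≡ 46
41^3 ≡ 33
41^4 ≡ 45
41^6 ≡ 108
41^9 ≡ 76
41^12 ≡ 1
So ord_109(41) = 12.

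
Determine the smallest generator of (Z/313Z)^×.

φ(313) = 313 − 1 = 312 = 2^3 · 3 · 13.
g is a primitive root iff g^(312/q) ≢ 1 (mod 313) for each prime q ∈ {2, 3, 13}.
g = 2: 2^156 ≡ 1 — hits 1, so not a primitive root.
g = 3: 3^156 ≡ 1 — hits 1, so not a primitive root.
g = 4: 4^156 ≡ 1 — hits 1, so not a primitive root.
g = 5: 5^156 ≡ 312; 5^104 ≡ 1 — hits 1, so not a primitive root.
g = 6: 6^156 ≡ 1 — hits 1, so not a primitive root.
g = 7: 7^156 ≡ 312; 7^104 ≡ 1 — hits 1, so not a primitive root.
g = 8: 8^156 ≡ 1 — hits 1, so not a primitive root.
g = 9: 9^156 ≡ 1 — hits 1, so not a primitive root.
g = 10: 10^156 ≡ 312; 10^104 ≡ 214; 10^24 ≡ 103 — none is 1, so 10 is a primitive root.
The smallest primitive root modulo 313 is 10.

10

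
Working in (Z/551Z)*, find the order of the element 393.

126

By Lagrange's theorem, ord_551(393) divides φ(551) = φ(19·29) = (19−1)·(29−1) = 18·28 = 504 = 2^3 · 3^2 · 7.
Divisors of 504: 1, 2, 3, 4, 6, 7, 8, 9, 12, 14, 18, 21, 24, 28, 36, 42, 56, 63, 72, 84, 126, 168, 252, 504.
Test each divisor d:
393^1 ≡ 393 (mod 551)
393^2 ≡ 169 (mod 551)
393^3 ≡ 297 (mod 551)
393^4 ≡ 460 (mod 551)
393^6 ≡ 49 (mod 551)
393^7 ≡ 523 (mod 551)
393^8 ≡ 16 (mod 551)
393^9 ≡ 227 (mod 551)
393^12 ≡ 197 (mod 551)
393^14 ≡ 233 (mod 551)
393^18 ≡ 286 (mod 551)
393^21 ≡ 88 (mod 551)
393^24 ≡ 239 (mod 551)
393^28 ≡ 291 (mod 551)
393^36 ≡ 248 (mod 551)
393^42 ≡ 30 (mod 551)
393^56 ≡ 378 (mod 551)
393^63 ≡ 436 (mod 551)
393^72 ≡ 343 (mod 551)
393^84 ≡ 349 (mod 551)
393^126 ≡ 1 (mod 551) ✓
So ord_551(393) = 126.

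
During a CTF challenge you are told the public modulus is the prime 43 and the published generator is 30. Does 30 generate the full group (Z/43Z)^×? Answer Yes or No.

φ(43) = 43 − 1 = 42 = 2 · 3 · 7.
30 is a primitive root mod 43 iff 30^(φ(43)/q) ≢ 1 for every prime q | φ(43), i.e. q ∈ {2, 3, 7}.
30^21 ≡ 42 (mod 43)  [q = 2: ≢ 1 ✓]
30^14 ≡ 6 (mod 43)  [q = 3: ≢ 1 ✓]
30^6 ≡ 16 (mod 43)  [q = 7: ≢ 1 ✓]
None equal 1, so ord_43(30) = 42: 30 is a primitive root.

Yes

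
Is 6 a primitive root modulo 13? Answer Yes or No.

Yes

φ(13) = 13 − 1 = 12 = 2^2 · 3.
It suffices to check that the order of 6 is not a proper divisor of 12: compute 6^(12/q) for q ∈ {2, 3}.
6^6 ≡ 12 (mod 13)  [q = 2: ≢ 1 ✓]
6^4 ≡ 9 (mod 13)  [q = 3: ≢ 1 ✓]
Every test exponent gives a nontrivial residue, hence 6 generates the full group.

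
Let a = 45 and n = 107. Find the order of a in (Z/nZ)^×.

106

By Lagrange's theorem, ord_107(45) divides φ(107) = 107 − 1 = 106 = 2 · 53.
Divisors of 106: 1, 2, 53, 106.
Check 45^d mod 107 for each divisor in increasing order:
45^1 ≡ 45
45^2 ≡ 99
45^53 ≡ 106
45^106 ≡ 1
Hence ord(45) = 106.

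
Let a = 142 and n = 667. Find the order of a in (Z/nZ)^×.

308

ord(142) | φ(667) = φ(23·29) = (23−1)·(29−1) = 22·28 = 616 = 2^3 · 7 · 11.
Divisors of 616: 1, 2, 4, 7, 8, 11, 14, 22, 28, 44, 56, 77, 88, 154, 308, 616.
Evaluate successive powers at the divisors of 616:
142^1 ≡ 142 (mod 667)
142^2 ≡ 154 (mod 667)
142^4 ≡ 371 (mod 667)
142^7 ≡ 307 (mod 667)
142^8 ≡ 239 (mod 667)
142^11 ≡ 507 (mod 667)
142^14 ≡ 202 (mod 667)
142^22 ≡ 254 (mod 667)
142^28 ≡ 117 (mod 667)
142^44 ≡ 484 (mod 667)
142^56 ≡ 349 (mod 667)
142^77 ≡ 70 (mod 667)
142^88 ≡ 139 (mod 667)
142^154 ≡ 231 (mod 667)
142^308 ≡ 1 (mod 667) ✓
So ord_667(142) = 308.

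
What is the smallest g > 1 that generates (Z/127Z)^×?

φ(127) = 127 − 1 = 126 = 2 · 3^2 · 7.
g is a primitive root iff g^(126/q) ≢ 1 (mod 127) for each prime q ∈ {2, 3, 7}.
g = 2: 2^63 ≡ 1 — hits 1, so not a primitive root.
g = 3: 3^63 ≡ 126; 3^42 ≡ 107; 3^18 ≡ 4 — none is 1, so 3 is a primitive root.
The smallest primitive root modulo 127 is 3.

3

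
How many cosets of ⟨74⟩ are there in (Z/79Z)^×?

Since 74 ∈ (Z/79Z)^×, its order divides φ(79) = 79 − 1 = 78 = 2 · 3 · 13.
Divisors of 78: 1, 2, 3, 6, 13, 26, 39, 78.
Evaluate successive powers at the divisors of 78:
74^1 ≡ 74
74^2 ≡ 25
74^3 ≡ 33
74^6 ≡ 62
74^13 ≡ 56
74^26 ≡ 55
74^39 ≡ 78
74^78 ≡ 1
Thus |⟨74⟩| = ord(74) = 78.
Index = |(Z/79Z)^×| / |⟨74⟩| = 78 / 78 = 1.

1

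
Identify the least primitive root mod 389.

2

φ(389) = 389 − 1 = 388 = 2^2 · 97.
g is a primitive root iff g^(388/q) ≢ 1 (mod 389) for each prime q ∈ {2, 97}.
g = 2: 2^194 ≡ 388; 2^4 ≡ 16 — none is 1, so 2 is a primitive root.
So 2 is the smallest generator of (Z/389Z)^×.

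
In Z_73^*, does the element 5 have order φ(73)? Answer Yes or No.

φ(73) = 73 − 1 = 72 = 2^3 · 3^2.
Test 5^(72/q) mod 73 for each prime factor q of 72:
5^36 ≡ 72 (mod 73)  [q = 2: ≢ 1 ✓]
5^24 ≡ 8 (mod 73)  [q = 3: ≢ 1 ✓]
All checks pass, so 5 has order 72 and is a primitive root modulo 73.

Yes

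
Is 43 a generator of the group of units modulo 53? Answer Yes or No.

φ(53) = 53 − 1 = 52 = 2^2 · 13.
It suffices to check that the order of 43 is not a proper divisor of 52: compute 43^(52/q) for q ∈ {2, 13}.
43^26 ≡ 1 (mod 53)  [q = 2: ≡ 1 ✗]
43^4 ≡ 36 (mod 53)  [q = 13: ≢ 1 ✓]
Since 43^26 ≡ 1, the order of 43 divides 26 < 52, so 43 is not a primitive root.

No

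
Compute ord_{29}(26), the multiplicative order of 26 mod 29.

28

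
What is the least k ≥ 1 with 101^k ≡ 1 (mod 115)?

Since 101 ∈ (Z/115Z)^×, its order divides φ(115) = φ(5·23) = (5−1)·(23−1) = 4·22 = 88 = 2^3 · 11.
Divisors of 88: 1, 2, 4, 8, 11, 22, 44, 88.
Evaluate successive powers at the divisors of 88:
101^1 ≡ 101
101^2 ≡ 81
101^4 ≡ 6
101^8 ≡ 36
101^11 ≡ 1
Hence ord(101) = 11.

11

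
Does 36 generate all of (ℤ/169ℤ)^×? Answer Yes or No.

φ(169) = φ(13^2) = 13·(13−1) = 156 = 2^2 · 3 · 13.
It suffices to check that the order of 36 is not a proper divisor of 156: compute 36^(156/q) for q ∈ {2, 3, 13}.
36^78 ≡ 1 (mod 169)  [q = 2: ≡ 1 ✗]
36^52 ≡ 146 (mod 169)  [q = 3: ≢ 1 ✓]
36^12 ≡ 118 (mod 169)  [q = 13: ≢ 1 ✓]
36^78 ≡ 1 shows ord(36) | 78, strictly less than φ(169); not a primitive root.

No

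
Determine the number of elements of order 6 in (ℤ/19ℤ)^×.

2

φ(19) = 19 − 1 = 18 = 2 · 3^2.
(Z/19Z)^× is cyclic (|G| = 18); a cyclic group of order m has exactly φ(d) elements of each order d | m, and none otherwise.
6 = 2 · 3 divides 18, and φ(6) = 2.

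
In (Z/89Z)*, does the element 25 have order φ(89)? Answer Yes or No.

No

φ(89) = 89 − 1 = 88 = 2^3 · 11.
It suffices to check that the order of 25 is not a proper divisor of 88: compute 25^(88/q) for q ∈ {2, 11}.
25^44 ≡ 1 (mod 89)  [q = 2: ≡ 1 ✗]
25^8 ≡ 16 (mod 89)  [q = 11: ≢ 1 ✓]
Since 25^44 ≡ 1, the order of 25 divides 44 < 88, so 25 is not a primitive root.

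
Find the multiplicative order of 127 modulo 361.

By Lagrange's theorem, ord_361(127) divides φ(361) = φ(19^2) = 19·(19−1) = 342 = 2 · 3^2 · 19.
Divisors of 342: 1, 2, 3, 6, 9, 18, 19, 38, 57, 114, 171, 342.
Test each divisor d:
127^1 ≡ 127
127^2 ≡ 245
127^3 ≡ 69
127^6 ≡ 68
127^9 ≡ 360
127^18 ≡ 1
The smallest such exponent is 18, so the order of 127 is 18.

18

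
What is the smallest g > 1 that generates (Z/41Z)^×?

6

φ(41) = 41 − 1 = 40 = 2^3 · 5.
Test candidates g = 2, 3, … against the prime factors q ∈ {2, 5} of φ(41): g is a generator iff g^(40/q) ≢ 1 for every such q.
g = 2: 2^20 ≡ 1 — hits 1, so not a primitive root.
g = 3: 3^20 ≡ 40; 3^8 ≡ 1 — hits 1, so not a primitive root.
g = 4: 4^20 ≡ 1 — hits 1, so not a primitive root.
g = 5: 5^20 ≡ 1 — hits 1, so not a primitive root.
g = 6: 6^20 ≡ 40; 6^8 ≡ 10 — none is 1, so 6 is a primitive root.
So 6 is the smallest generator of (Z/41Z)^×.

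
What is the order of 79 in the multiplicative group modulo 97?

16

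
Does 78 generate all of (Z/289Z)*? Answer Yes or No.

φ(289) = φ(17^2) = 17·(17−1) = 272 = 2^4 · 17.
78 is a primitive root mod 289 iff 78^(φ(289)/q) ≢ 1 for every prime q | φ(289), i.e. q ∈ {2, 17}.
78^136 ≡ 288 (mod 289)  [q = 2: ≢ 1 ✓]
78^16 ≡ 188 (mod 289)  [q = 17: ≢ 1 ✓]
Every test exponent gives a nontrivial residue, hence 78 generates the full group.

Yes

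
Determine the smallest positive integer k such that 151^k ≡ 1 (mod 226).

ord(151) | φ(226) = φ(2)·φ(113) = 1·112 = 112 = 2^4 · 7.
Divisors of 112: 1, 2, 4, 7, 8, 14, 16, 28, 56, 112.
Test each divisor d:
151^1 ≡ 151 (mod 226)
151^2 ≡ 201 (mod 226)
151^4 ≡ 173 (mod 226)
151^7 ≡ 65 (mod 226)
151^8 ≡ 97 (mod 226)
151^14 ≡ 157 (mod 226)
151^16 ≡ 143 (mod 226)
151^28 ≡ 15 (mod 226)
151^56 ≡ 225 (mod 226)
151^112 ≡ 1 (mod 226) ✓
Therefore the multiplicative order of 151 modulo 226 is 112.

112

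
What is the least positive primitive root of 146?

φ(146) = φ(2)·φ(73) = 1·72 = 72 = 2^3 · 3^2.
Test candidates g = 2, 3, … against the prime factors q ∈ {2, 3} of φ(146): g is a generator iff g^(72/q) ≢ 1 for every such q.
g = 2: gcd(2, 146) = 2 > 1, not a unit — skip.
g = 3: 3^36 ≡ 1 — hits 1, so not a primitive root.
g = 4: gcd(4, 146) = 2 > 1, not a unit — skip.
g = 5: 5^36 ≡ 145; 5^24 ≡ 81 — none is 1, so 5 is a primitive root.
So 5 is the smallest generator of (Z/146Z)^×.

5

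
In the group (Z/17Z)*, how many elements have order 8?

φ(17) = 17 − 1 = 16 = 2^4.
In a cyclic group of order 16, there are φ(d) elements of order d for each divisor d of 16, and zero for non-divisors.
8 = 2^3 divides 16, and φ(8) = 4.

4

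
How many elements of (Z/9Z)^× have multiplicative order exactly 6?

2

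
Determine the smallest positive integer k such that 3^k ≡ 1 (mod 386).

ord(3) | φ(386) = φ(2)·φ(193) = 1·192 = 192 = 2^6 · 3.
Divisors of 192: 1, 2, 3, 4, 6, 8, 12, 16, 24, 32, 48, 64, 96, 192.
Test each divisor d:
3^1 ≡ 3 (mod 386)
3^2 ≡ 9 (mod 386)
3^3 ≡ 27 (mod 386)
3^4 ≡ 81 (mod 386)
3^6 ≡ 343 (mod 386)
3^8 ≡ 385 (mod 386)
3^12 ≡ 305 (mod 386)
3^16 ≡ 1 (mod 386) ✓
Hence ord(3) = 16.

16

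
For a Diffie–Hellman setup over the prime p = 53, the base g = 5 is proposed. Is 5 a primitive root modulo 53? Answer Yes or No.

φ(53) = 53 − 1 = 52 = 2^2 · 13.
It suffices to check that the order of 5 is not a proper divisor of 52: compute 5^(52/q) for q ∈ {2, 13}.
5^26 ≡ 52 (mod 53)  [q = 2: ≢ 1 ✓]
5^4 ≡ 42 (mod 53)  [q = 13: ≢ 1 ✓]
Every test exponent gives a nontrivial residue, hence 5 generates the full group.

Yes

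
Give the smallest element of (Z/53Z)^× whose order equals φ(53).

2

φ(53) = 53 − 1 = 52 = 2^2 · 13.
Test candidates g = 2, 3, … against the prime factors q ∈ {2, 13} of φ(53): g is a generator iff g^(52/q) ≢ 1 for every such q.
g = 2: 2^26 ≡ 52; 2^4 ≡ 16 — none is 1, so 2 is a primitive root.
The smallest primitive root modulo 53 is 2.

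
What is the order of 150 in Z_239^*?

ord(150) | φ(239) = 239 − 1 = 238 = 2 · 7 · 17.
Divisors of 238: 1, 2, 7, 14, 17, 34, 119, 238.
Test each divisor d:
150^1 ≡ 150
150^2 ≡ 34
150^7 ≡ 187
150^14 ≡ 75
150^17 ≡ 100
150^34 ≡ 201
150^119 ≡ 1
The smallest such exponent is 119, so the order of 150 is 119.

119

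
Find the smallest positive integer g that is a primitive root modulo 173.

2

φ(173) = 173 − 1 = 172 = 2^2 · 43.
g is a primitive root iff g^(172/q) ≢ 1 (mod 173) for each prime q ∈ {2, 43}.
g = 2: 2^86 ≡ 172; 2^4 ≡ 16 — none is 1, so 2 is a primitive root.
The smallest primitive root modulo 173 is 2.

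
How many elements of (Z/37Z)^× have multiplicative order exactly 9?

6

φ(37) = 37 − 1 = 36 = 2^2 · 3^2.
In a cyclic group of order 36, there are φ(d) elements of order d for each divisor d of 36, and zero for non-divisors.
9 = 3^2 divides 36, and φ(9) = 6.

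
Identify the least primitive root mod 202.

3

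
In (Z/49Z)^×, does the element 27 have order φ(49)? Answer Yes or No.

No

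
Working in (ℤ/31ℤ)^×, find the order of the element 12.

30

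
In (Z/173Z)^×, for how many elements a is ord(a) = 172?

84

φ(173) = 173 − 1 = 172 = 2^2 · 43.
Since (Z/173Z)^× is cyclic of order 172, the number of elements of order d is φ(d) when d | 172 and 0 otherwise.
172 = 2^2 · 43 divides 172, and φ(172) = 84.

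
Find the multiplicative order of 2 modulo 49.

By Lagrange's theorem, ord_49(2) divides φ(49) = φ(7^2) = 7·(7−1) = 42 = 2 · 3 · 7.
Divisors of 42: 1, 2, 3, 6, 7, 14, 21, 42.
Evaluate successive powers at the divisors of 42:
2^1 ≡ 2
2^2 ≡ 4
2^3 ≡ 8
2^6 ≡ 15
2^7 ≡ 30
2^14 ≡ 18
2^21 ≡ 1
So ord_49(2) = 21.

21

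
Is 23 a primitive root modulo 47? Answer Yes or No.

φ(47) = 47 − 1 = 46 = 2 · 23.
23 is a primitive root mod 47 iff 23^(φ(47)/q) ≢ 1 for every prime q | φ(47), i.e. q ∈ {2, 23}.
23^23 ≡ 46 (mod 47)  [q = 2: ≢ 1 ✓]
23^2 ≡ 12 (mod 47)  [q = 23: ≢ 1 ✓]
All checks pass, so 23 has order 46 and is a primitive root modulo 47.

Yes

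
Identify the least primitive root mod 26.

φ(26) = φ(2)·φ(13) = 1·12 = 12 = 2^2 · 3.
Test candidates g = 2, 3, … against the prime factors q ∈ {2, 3} of φ(26): g is a generator iff g^(12/q) ≢ 1 for every such q.
g = 2: gcd(2, 26) = 2 > 1, not a unit — skip.
g = 3: 3^6 ≡ 1 — hits 1, so not a primitive root.
g = 4: gcd(4, 26) = 2 > 1, not a unit — skip.
g = 5: 5^6 ≡ 25; 5^4 ≡ 1 — hits 1, so not a primitive root.
g = 6: gcd(6, 26) = 2 > 1, not a unit — skip.
g = 7: 7^6 ≡ 25; 7^4 ≡ 9 — none is 1, so 7 is a primitive root.
Hence the least primitive root of 26 is 7.

7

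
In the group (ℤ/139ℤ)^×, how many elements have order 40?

φ(139) = 139 − 1 = 138 = 2 · 3 · 23.
In a cyclic group of order 138, there are φ(d) elements of order d for each divisor d of 138, and zero for non-divisors.
40 does not divide 138, so no element of (Z/139Z)^× has order 40.

0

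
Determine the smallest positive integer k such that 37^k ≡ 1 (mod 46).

22

The order of 37 must divide φ(46) = φ(2)·φ(23) = 1·22 = 22 = 2 · 11.
Divisors of 22: 1, 2, 11, 22.
Evaluate successive powers at the divisors of 22:
37^1 ≡ 37 (mod 46)
37^2 ≡ 35 (mod 46)
37^11 ≡ 45 (mod 46)
37^22 ≡ 1 (mod 46) ✓
The smallest such exponent is 22, so the order of 37 is 22.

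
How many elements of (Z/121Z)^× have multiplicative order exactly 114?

0

φ(121) = φ(11^2) = 11·(11−1) = 110 = 2 · 5 · 11.
(Z/121Z)^× is cyclic (|G| = 110); a cyclic group of order m has exactly φ(d) elements of each order d | m, and none otherwise.
Here 110 is not a multiple of 114, so there are no elements of order 114.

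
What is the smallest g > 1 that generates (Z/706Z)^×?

φ(706) = φ(2)·φ(353) = 1·352 = 352 = 2^5 · 11.
Test candidates g = 2, 3, … against the prime factors q ∈ {2, 11} of φ(706): g is a generator iff g^(352/q) ≢ 1 for every such q.
g = 2: gcd(2, 706) = 2 > 1, not a unit — skip.
g = 3: 3^176 ≡ 705; 3^32 ≡ 493 — none is 1, so 3 is a primitive root.
So 3 is the smallest generator of (Z/706Z)^×.

3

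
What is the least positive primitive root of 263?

5

φ(263) = 263 − 1 = 262 = 2 · 131.
g is a primitive root iff g^(262/q) ≢ 1 (mod 263) for each prime q ∈ {2, 131}.
g = 2: 2^131 ≡ 1 — hits 1, so not a primitive root.
g = 3: 3^131 ≡ 1 — hits 1, so not a primitive root.
g = 4: 4^131 ≡ 1 — hits 1, so not a primitive root.
g = 5: 5^131 ≡ 262; 5^2 ≡ 25 — none is 1, so 5 is a primitive root.
Hence the least primitive root of 263 is 5.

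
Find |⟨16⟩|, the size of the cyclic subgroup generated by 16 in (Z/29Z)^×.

Since 16 ∈ (Z/29Z)^×, its order divides φ(29) = 29 − 1 = 28 = 2^2 · 7.
Divisors of 28: 1, 2, 4, 7, 14, 28.
Test each divisor d:
16^1 ≡ 16 (mod 29)
16^2 ≡ 24 (mod 29)
16^4 ≡ 25 (mod 29)
16^7 ≡ 1 (mod 29) ✓
Hence ord(16) = 7.

7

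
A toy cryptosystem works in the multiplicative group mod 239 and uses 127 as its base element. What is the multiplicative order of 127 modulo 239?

119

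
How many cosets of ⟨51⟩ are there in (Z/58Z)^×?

2

The order of 51 must divide φ(58) = φ(2)·φ(29) = 1·28 = 28 = 2^2 · 7.
Divisors of 28: 1, 2, 4, 7, 14, 28.
Compute 51^d (mod 58) for the divisors d until we hit 1:
51^1 ≡ 51 (mod 58)
51^2 ≡ 49 (mod 58)
51^4 ≡ 23 (mod 58)
51^7 ≡ 57 (mod 58)
51^14 ≡ 1 (mod 58) ✓
So ord_58(51) = 14, hence |⟨51⟩| = 14.
[(Z/58Z)^× : ⟨51⟩] = 28/14 = 2.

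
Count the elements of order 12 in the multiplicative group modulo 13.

φ(13) = 13 − 1 = 12 = 2^2 · 3.
Since (Z/13Z)^× is cyclic of order 12, the number of elements of order d is φ(d) when d | 12 and 0 otherwise.
12 = 2^2 · 3 divides 12, and φ(12) = 4.

4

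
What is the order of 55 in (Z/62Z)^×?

30

Since 55 ∈ (Z/62Z)^×, its order divides φ(62) = φ(2)·φ(31) = 1·30 = 30 = 2 · 3 · 5.
Divisors of 30: 1, 2, 3, 5, 6, 10, 15, 30.
Test each divisor d:
55^1 ≡ 55
55^2 ≡ 49
55^3 ≡ 29
55^5 ≡ 57
55^6 ≡ 35
55^10 ≡ 25
55^15 ≡ 61
55^30 ≡ 1
Therefore the multiplicative order of 55 modulo 62 is 30.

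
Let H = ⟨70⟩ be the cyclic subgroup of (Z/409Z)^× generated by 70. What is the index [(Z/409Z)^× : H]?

3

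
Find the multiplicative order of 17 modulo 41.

40

By Lagrange's theorem, ord_41(17) divides φ(41) = 41 − 1 = 40 = 2^3 · 5.
Divisors of 40: 1, 2, 4, 5, 8, 10, 20, 40.
Compute 17^d (mod 41) for the divisors d until we hit 1:
17^1 ≡ 17
17^2 ≡ 2
17^4 ≡ 4
17^5 ≡ 27
17^8 ≡ 16
17^10 ≡ 32
17^20 ≡ 40
17^40 ≡ 1
Therefore the multiplicative order of 17 modulo 41 is 40.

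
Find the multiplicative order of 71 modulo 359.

358

Since 71 ∈ (Z/359Z)^×, its order divides φ(359) = 359 − 1 = 358 = 2 · 179.
Divisors of 358: 1, 2, 179, 358.
Test each divisor d:
71^1 ≡ 71 (mod 359)
71^2 ≡ 15 (mod 359)
71^179 ≡ 358 (mod 359)
71^358 ≡ 1 (mod 359) ✓
So ord_359(71) = 358.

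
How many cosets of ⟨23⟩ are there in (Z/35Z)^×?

2

ord(23) | φ(35) = φ(5·7) = (5−1)·(7−1) = 4·6 = 24 = 2^3 · 3.
Divisors of 24: 1, 2, 3, 4, 6, 8, 12, 24.
Evaluate successive powers at the divisors of 24:
23^1 ≡ 23
23^2 ≡ 4
23^3 ≡ 22
23^4 ≡ 16
23^6 ≡ 29
23^8 ≡ 11
23^12 ≡ 1
The order of 23 is 12, so the subgroup it generates has 12 elements.
Index = |(Z/35Z)^×| / |⟨23⟩| = 24 / 12 = 2.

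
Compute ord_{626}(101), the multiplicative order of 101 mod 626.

312

ord(101) | φ(626) = φ(2)·φ(313) = 1·312 = 312 = 2^3 · 3 · 13.
Divisors of 312: 1, 2, 3, 4, 6, 8, 12, 13, 24, 26, 39, 52, 78, 104, 156, 312.
Compute 101^d (mod 626) for the divisors d until we hit 1:
101^1 ≡ 101 (mod 626)
101^2 ≡ 185 (mod 626)
101^3 ≡ 531 (mod 626)
101^4 ≡ 421 (mod 626)
101^6 ≡ 261 (mod 626)
101^8 ≡ 83 (mod 626)
101^12 ≡ 513 (mod 626)
101^13 ≡ 481 (mod 626)
101^24 ≡ 249 (mod 626)
101^26 ≡ 367 (mod 626)
101^39 ≡ 621 (mod 626)
101^52 ≡ 99 (mod 626)
101^78 ≡ 25 (mod 626)
101^104 ≡ 411 (mod 626)
101^156 ≡ 625 (mod 626)
101^312 ≡ 1 (mod 626) ✓
Therefore the multiplicative order of 101 modulo 626 is 312.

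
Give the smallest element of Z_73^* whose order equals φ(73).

5

φ(73) = 73 − 1 = 72 = 2^3 · 3^2.
g is a primitive root iff g^(72/q) ≢ 1 (mod 73) for each prime q ∈ {2, 3}.
g = 2: 2^36 ≡ 1 — hits 1, so not a primitive root.
g = 3: 3^36 ≡ 1 — hits 1, so not a primitive root.
g = 4: 4^36 ≡ 1 — hits 1, so not a primitive root.
g = 5: 5^36 ≡ 72; 5^24 ≡ 8 — none is 1, so 5 is a primitive root.
The smallest primitive root modulo 73 is 5.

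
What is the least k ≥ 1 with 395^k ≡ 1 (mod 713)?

110

By Lagrange's theorem, ord_713(395) divides φ(713) = φ(23·31) = (23−1)·(31−1) = 22·30 = 660 = 2^2 · 3 · 5 · 11.
Divisors of 660: 1, 2, 3, 4, 5, 6, 10, 11, 12, 15, 20, 22, 30, 33, 44, 55, 60, 66, 110, 132, 165, 220, 330, 660.
Check 395^d mod 713 for each divisor in increasing order:
395^1 ≡ 395 (mod 713)
395^2 ≡ 591 (mod 713)
395^3 ≡ 294 (mod 713)
395^4 ≡ 624 (mod 713)
395^5 ≡ 495 (mod 713)
395^6 ≡ 163 (mod 713)
395^10 ≡ 466 (mod 713)
395^11 ≡ 116 (mod 713)
395^12 ≡ 188 (mod 713)
395^15 ≡ 371 (mod 713)
395^20 ≡ 404 (mod 713)
395^22 ≡ 622 (mod 713)
395^30 ≡ 32 (mod 713)
395^33 ≡ 139 (mod 713)
395^44 ≡ 438 (mod 713)
395^55 ≡ 185 (mod 713)
395^60 ≡ 311 (mod 713)
395^66 ≡ 70 (mod 713)
395^110 ≡ 1 (mod 713) ✓
Therefore the multiplicative order of 395 modulo 713 is 110.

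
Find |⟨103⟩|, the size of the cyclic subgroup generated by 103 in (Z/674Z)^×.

28

Since 103 ∈ (Z/674Z)^×, its order divides φ(674) = φ(2)·φ(337) = 1·336 = 336 = 2^4 · 3 · 7.
Divisors of 336: 1, 2, 3, 4, 6, 7, 8, 12, 14, 16, 21, 24, 28, 42, 48, 56, 84, 112, 168, 336.
Check 103^d mod 674 for each divisor in increasing order:
103^1 ≡ 103 (mod 674)
103^2 ≡ 499 (mod 674)
103^3 ≡ 173 (mod 674)
103^4 ≡ 295 (mod 674)
103^6 ≡ 273 (mod 674)
103^7 ≡ 485 (mod 674)
103^8 ≡ 79 (mod 674)
103^12 ≡ 389 (mod 674)
103^14 ≡ 673 (mod 674)
103^16 ≡ 175 (mod 674)
103^21 ≡ 189 (mod 674)
103^24 ≡ 345 (mod 674)
103^28 ≡ 1 (mod 674) ✓
Therefore the multiplicative order of 103 modulo 674 is 28.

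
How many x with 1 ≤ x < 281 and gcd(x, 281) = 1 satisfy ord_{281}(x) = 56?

24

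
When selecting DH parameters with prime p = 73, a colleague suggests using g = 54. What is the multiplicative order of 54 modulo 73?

36

By Lagrange's theorem, ord_73(54) divides φ(73) = 73 − 1 = 72 = 2^3 · 3^2.
Divisors of 72: 1, 2, 3, 4, 6, 8, 9, 12, 18, 24, 36, 72.
Test each divisor d:
54^1 ≡ 54 (mod 73)
54^2 ≡ 69 (mod 73)
54^3 ≡ 3 (mod 73)
54^4 ≡ 16 (mod 73)
54^6 ≡ 9 (mod 73)
54^8 ≡ 37 (mod 73)
54^9 ≡ 27 (mod 73)
54^12 ≡ 8 (mod 73)
54^18 ≡ 72 (mod 73)
54^24 ≡ 64 (mod 73)
54^36 ≡ 1 (mod 73) ✓
So ord_73(54) = 36.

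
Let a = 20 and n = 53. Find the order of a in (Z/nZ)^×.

ord(20) | φ(53) = 53 − 1 = 52 = 2^2 · 13.
Divisors of 52: 1, 2, 4, 13, 26, 52.
Evaluate successive powers at the divisors of 52:
20^1 ≡ 20 (mod 53)
20^2 ≡ 29 (mod 53)
20^4 ≡ 46 (mod 53)
20^13 ≡ 30 (mod 53)
20^26 ≡ 52 (mod 53)
20^52 ≡ 1 (mod 53) ✓
So ord_53(20) = 52.

52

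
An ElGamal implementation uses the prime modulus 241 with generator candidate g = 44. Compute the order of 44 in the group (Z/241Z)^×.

ord(44) | φ(241) = 241 − 1 = 240 = 2^4 · 3 · 5.
Divisors of 240: 1, 2, 3, 4, 5, 6, 8, 10, 12, 15, 16, 20, 24, 30, 40, 48, 60, 80, 120, 240.
Test each divisor d:
44^1 ≡ 44
44^2 ≡ 8
44^3 ≡ 111
44^4 ≡ 64
44^5 ≡ 165
44^6 ≡ 30
44^8 ≡ 240
44^10 ≡ 233
44^12 ≡ 177
44^15 ≡ 126
44^16 ≡ 1
So ord_241(44) = 16.

16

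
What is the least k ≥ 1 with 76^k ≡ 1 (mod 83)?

82

ord(76) | φ(83) = 83 − 1 = 82 = 2 · 41.
Divisors of 82: 1, 2, 41, 82.
Compute 76^d (mod 83) for the divisors d until we hit 1:
76^1 ≡ 76 (mod 83)
76^2 ≡ 49 (mod 83)
76^41 ≡ 82 (mod 83)
76^82 ≡ 1 (mod 83) ✓
The smallest such exponent is 82, so the order of 76 is 82.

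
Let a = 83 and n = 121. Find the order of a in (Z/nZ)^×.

The order of 83 must divide φ(121) = φ(11^2) = 11·(11−1) = 110 = 2 · 5 · 11.
Divisors of 110: 1, 2, 5, 10, 11, 22, 55, 110.
Evaluate successive powers at the divisors of 110:
83^1 ≡ 83
83^2 ≡ 113
83^5 ≡ 109
83^10 ≡ 23
83^11 ≡ 94
83^22 ≡ 3
83^55 ≡ 120
83^110 ≡ 1
So ord_121(83) = 110.

110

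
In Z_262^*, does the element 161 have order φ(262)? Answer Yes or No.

Yes

φ(262) = φ(2)·φ(131) = 1·130 = 130 = 2 · 5 · 13.
An element g generates (Z/262Z)^× iff g^(130/q) ≢ 1 (mod 262) for each prime q ∈ {2, 5, 13}.
161^65 ≡ 261 (mod 262)  [q = 2: ≢ 1 ✓]
161^26 ≡ 89 (mod 262)  [q = 5: ≢ 1 ✓]
161^10 ≡ 183 (mod 262)  [q = 13: ≢ 1 ✓]
None equal 1, so ord_262(161) = 130: 161 is a primitive root.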